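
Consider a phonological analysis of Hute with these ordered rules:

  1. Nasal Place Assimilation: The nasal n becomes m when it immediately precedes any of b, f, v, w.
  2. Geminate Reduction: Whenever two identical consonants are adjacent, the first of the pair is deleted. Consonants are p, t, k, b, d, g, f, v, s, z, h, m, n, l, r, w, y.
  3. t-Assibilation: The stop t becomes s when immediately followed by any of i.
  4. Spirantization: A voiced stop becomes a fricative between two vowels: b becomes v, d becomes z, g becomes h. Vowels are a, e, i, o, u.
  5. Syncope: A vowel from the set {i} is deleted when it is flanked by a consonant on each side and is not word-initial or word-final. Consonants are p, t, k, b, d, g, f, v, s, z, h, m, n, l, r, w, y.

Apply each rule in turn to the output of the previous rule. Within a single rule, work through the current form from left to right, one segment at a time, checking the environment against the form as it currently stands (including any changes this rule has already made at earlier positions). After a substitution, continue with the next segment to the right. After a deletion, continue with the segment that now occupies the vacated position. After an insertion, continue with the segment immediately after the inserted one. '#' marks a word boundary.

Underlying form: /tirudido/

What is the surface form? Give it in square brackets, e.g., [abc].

1 Nasal Place Assimilation: no change — [tirudido]
2 Geminate Reduction: no change — [tirudido]
3 t-Assibilation: [tirudido] → [sirudido]
4 Spirantization: [sirudido] → [siruzizo]
5 Syncope: [siruzizo] → [sruzzo]

[sruzzo]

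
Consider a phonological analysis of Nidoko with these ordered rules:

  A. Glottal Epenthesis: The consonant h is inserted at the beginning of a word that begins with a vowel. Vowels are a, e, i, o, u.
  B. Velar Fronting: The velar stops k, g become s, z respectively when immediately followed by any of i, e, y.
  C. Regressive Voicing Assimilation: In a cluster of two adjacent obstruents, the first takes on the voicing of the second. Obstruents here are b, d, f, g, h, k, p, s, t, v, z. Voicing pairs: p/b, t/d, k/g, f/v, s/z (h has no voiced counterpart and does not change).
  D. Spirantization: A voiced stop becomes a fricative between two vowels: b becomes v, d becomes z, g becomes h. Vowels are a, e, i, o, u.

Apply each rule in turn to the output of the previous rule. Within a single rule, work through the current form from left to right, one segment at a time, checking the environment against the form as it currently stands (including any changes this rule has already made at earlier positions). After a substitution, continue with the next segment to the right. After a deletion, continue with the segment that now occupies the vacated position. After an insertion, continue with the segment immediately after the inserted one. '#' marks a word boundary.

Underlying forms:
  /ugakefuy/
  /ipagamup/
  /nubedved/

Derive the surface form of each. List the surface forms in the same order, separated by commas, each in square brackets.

[huhasefuy], [hipahamup], [nuvedved]

/ugakefuy/:
  A Glottal Epenthesis: [ugakefuy] → [hugakefuy]
  B Velar Fronting: [hugakefuy] → [hugasefuy]
  C Regressive Voicing Assimilation: no change — [hugasefuy]
  D Spirantization: [hugasefuy] → [huhasefuy]
/ipagamup/:
  A Glottal Epenthesis: [ipagamup] → [hipagamup]
  B Velar Fronting: no change — [hipagamup]
  C Regressive Voicing Assimilation: no change — [hipagamup]
  D Spirantization: [hipagamup] → [hipahamup]
/nubedved/:
  A Glottal Epenthesis: no change — [nubedved]
  B Velar Fronting: no change — [nubedved]
  C Regressive Voicing Assimilation: no change — [nubedved]
  D Spirantization: [nubedved] → [nuvedved]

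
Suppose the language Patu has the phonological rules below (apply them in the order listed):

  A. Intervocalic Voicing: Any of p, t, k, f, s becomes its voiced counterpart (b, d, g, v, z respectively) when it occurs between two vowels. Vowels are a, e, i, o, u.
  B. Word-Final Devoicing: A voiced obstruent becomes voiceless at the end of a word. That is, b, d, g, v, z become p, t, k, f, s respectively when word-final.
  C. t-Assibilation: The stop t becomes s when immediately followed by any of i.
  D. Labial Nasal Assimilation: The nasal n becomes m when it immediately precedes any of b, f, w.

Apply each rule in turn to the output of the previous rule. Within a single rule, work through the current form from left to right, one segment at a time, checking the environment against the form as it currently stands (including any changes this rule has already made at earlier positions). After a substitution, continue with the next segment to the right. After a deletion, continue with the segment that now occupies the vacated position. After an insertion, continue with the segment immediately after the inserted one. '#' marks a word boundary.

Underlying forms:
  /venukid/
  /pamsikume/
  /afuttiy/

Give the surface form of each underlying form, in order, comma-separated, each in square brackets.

[venugit], [pamsigume], [avutsiy]

/venukid/:
  A Intervocalic Voicing: [venukid] → [venugid]
  B Word-Final Devoicing: [venugid] → [venugit]
  C t-Assibilation: no change — [venugit]
  D Labial Nasal Assimilation: no change — [venugit]
/pamsikume/:
  A Intervocalic Voicing: [pamsikume] → [pamsigume]
  B Word-Final Devoicing: no change — [pamsigume]
  C t-Assibilation: no change — [pamsigume]
  D Labial Nasal Assimilation: no change — [pamsigume]
/afuttiy/:
  A Intervocalic Voicing: [afuttiy] → [avuttiy]
  B Word-Final Devoicing: no change — [avuttiy]
  C t-Assibilation: [avuttiy] → [avutsiy]
  D Labial Nasal Assimilation: no change — [avutsiy]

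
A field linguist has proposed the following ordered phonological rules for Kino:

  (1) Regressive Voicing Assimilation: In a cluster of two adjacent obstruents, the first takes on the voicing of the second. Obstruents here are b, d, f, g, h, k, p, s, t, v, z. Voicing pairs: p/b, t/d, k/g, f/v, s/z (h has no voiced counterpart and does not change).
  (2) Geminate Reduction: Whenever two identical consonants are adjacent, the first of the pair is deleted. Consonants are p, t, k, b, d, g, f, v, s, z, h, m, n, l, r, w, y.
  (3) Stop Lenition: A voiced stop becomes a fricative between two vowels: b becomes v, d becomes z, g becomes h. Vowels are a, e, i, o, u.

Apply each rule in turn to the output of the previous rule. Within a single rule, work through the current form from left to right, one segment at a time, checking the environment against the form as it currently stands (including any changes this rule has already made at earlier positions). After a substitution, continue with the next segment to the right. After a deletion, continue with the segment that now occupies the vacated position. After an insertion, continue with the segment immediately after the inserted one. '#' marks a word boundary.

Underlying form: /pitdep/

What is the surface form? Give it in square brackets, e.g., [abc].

(1) Regressive Voicing Assimilation: [pitdep] → [piddep]
(2) Geminate Reduction: [piddep] → [pidep]
(3) Stop Lenition: [pidep] → [pizep]

[pizep]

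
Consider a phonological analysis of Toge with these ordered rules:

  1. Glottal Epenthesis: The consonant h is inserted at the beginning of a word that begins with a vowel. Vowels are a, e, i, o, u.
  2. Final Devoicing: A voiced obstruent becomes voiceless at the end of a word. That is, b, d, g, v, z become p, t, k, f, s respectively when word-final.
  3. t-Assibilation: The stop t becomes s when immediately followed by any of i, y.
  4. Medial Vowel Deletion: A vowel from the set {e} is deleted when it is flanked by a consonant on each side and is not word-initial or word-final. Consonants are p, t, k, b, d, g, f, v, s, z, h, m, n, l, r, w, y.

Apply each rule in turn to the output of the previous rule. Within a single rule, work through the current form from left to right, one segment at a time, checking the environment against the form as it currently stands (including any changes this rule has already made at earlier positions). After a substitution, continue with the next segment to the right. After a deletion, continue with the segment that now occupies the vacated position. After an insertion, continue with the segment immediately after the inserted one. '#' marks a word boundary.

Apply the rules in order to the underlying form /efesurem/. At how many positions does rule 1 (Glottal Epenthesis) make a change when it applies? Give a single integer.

1

1 Glottal Epenthesis: [efesurem] → [hefesurem]
2 Final Devoicing: no change — [hefesurem]
3 t-Assibilation: no change — [hefesurem]
4 Medial Vowel Deletion: [hefesurem] → [hfsurm]
Rule 1 changed 1 position(s).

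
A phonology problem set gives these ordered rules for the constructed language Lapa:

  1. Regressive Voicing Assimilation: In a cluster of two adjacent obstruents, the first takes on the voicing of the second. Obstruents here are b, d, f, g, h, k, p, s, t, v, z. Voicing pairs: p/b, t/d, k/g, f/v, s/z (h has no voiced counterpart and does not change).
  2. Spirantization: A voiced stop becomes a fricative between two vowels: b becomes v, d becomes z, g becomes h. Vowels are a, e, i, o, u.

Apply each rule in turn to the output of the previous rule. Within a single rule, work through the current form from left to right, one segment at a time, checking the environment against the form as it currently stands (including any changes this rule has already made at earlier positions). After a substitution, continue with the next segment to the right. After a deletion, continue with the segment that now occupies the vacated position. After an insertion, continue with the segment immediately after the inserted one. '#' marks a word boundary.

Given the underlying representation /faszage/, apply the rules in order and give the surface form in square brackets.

[fazzahe]

1 Regressive Voicing Assimilation: [faszage] → [fazzage]
2 Spirantization: [fazzage] → [fazzahe]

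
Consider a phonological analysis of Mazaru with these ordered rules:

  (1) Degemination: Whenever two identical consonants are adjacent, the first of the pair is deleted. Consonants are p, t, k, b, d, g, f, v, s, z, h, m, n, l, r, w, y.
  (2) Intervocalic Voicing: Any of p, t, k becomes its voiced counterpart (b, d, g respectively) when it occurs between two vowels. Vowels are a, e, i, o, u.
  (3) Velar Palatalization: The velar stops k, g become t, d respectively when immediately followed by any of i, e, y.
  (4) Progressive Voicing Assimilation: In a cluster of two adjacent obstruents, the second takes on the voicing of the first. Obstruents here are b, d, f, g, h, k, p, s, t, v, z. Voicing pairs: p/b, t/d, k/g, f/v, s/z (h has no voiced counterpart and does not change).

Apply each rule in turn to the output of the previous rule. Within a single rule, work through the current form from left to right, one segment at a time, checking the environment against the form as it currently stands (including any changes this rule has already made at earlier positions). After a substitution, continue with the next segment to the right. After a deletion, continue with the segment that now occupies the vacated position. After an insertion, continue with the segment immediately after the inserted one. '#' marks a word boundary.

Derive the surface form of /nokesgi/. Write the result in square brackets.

[nodesti]

(1) Degemination: no change — [nokesgi]
(2) Intervocalic Voicing: [nokesgi] → [nogesgi]
(3) Velar Palatalization: [nogesgi] → [nodesdi]
(4) Progressive Voicing Assimilation: [nodesdi] → [nodesti]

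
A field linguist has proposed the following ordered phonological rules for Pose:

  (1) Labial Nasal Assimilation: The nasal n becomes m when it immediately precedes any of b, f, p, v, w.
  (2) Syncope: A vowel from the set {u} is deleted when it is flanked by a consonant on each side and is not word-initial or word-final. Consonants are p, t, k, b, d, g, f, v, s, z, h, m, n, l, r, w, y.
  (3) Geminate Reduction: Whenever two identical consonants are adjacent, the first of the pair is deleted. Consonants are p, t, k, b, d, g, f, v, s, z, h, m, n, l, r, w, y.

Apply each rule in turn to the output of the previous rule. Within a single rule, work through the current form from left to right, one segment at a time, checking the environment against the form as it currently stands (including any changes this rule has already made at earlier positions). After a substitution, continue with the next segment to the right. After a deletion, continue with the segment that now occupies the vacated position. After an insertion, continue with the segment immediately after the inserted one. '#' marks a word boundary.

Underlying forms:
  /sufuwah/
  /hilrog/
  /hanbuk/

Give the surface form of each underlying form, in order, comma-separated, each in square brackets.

[sfwah], [hilrog], [hambk]

/sufuwah/:
  (1) Labial Nasal Assimilation: no change — [sufuwah]
  (2) Syncope: [sufuwah] → [sfwah]
  (3) Geminate Reduction: no change — [sfwah]
/hilrog/:
  (1) Labial Nasal Assimilation: no change — [hilrog]
  (2) Syncope: no change — [hilrog]
  (3) Geminate Reduction: no change — [hilrog]
/hanbuk/:
  (1) Labial Nasal Assimilation: [hanbuk] → [hambuk]
  (2) Syncope: [hambuk] → [hambk]
  (3) Geminate Reduction: no change — [hambk]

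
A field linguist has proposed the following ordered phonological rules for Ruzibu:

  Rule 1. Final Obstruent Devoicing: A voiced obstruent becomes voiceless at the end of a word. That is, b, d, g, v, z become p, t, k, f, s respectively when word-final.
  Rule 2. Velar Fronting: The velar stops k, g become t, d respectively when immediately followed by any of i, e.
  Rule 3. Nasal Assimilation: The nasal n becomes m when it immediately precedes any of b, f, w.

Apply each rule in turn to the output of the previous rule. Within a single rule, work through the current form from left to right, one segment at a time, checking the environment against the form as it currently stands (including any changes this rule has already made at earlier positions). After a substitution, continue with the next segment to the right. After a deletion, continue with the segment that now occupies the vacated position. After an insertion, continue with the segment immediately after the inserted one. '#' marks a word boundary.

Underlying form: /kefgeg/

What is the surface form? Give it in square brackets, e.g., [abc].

[tefdek]

Rule 1 Final Obstruent Devoicing: [kefgeg] → [kefgek]
Rule 2 Velar Fronting: [kefgek] → [tefdek]
Rule 3 Nasal Assimilation: no change — [tefdek]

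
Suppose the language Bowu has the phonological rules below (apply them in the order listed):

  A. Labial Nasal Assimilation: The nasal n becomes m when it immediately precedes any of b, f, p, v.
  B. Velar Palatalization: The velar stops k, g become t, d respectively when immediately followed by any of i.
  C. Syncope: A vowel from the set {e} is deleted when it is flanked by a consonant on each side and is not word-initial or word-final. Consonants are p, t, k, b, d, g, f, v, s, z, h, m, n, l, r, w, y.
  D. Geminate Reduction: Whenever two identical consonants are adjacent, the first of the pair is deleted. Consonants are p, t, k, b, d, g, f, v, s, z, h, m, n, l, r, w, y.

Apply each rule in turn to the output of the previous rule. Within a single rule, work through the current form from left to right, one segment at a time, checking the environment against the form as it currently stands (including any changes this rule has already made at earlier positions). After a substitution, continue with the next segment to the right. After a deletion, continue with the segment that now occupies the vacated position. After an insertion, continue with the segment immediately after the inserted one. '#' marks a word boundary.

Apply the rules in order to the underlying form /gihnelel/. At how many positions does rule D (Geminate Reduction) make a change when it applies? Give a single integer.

A Labial Nasal Assimilation: no change — [gihnelel]
B Velar Palatalization: [gihnelel] → [dihnelel]
C Syncope: [dihnelel] → [dihnll]
D Geminate Reduction: [dihnll] → [dihnl]
Rule D changed 1 position(s).

1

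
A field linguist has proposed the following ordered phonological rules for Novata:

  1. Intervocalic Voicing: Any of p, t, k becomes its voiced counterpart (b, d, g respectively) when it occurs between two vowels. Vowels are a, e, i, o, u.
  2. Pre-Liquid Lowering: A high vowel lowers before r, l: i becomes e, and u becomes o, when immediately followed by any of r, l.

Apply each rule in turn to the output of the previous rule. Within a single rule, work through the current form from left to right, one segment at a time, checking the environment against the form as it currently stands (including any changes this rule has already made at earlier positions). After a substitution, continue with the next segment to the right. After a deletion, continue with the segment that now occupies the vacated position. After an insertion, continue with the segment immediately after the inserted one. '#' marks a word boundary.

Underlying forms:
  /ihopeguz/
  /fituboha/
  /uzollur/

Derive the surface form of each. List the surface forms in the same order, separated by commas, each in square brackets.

/ihopeguz/:
  1 Intervocalic Voicing: [ihopeguz] → [ihobeguz]
  2 Pre-Liquid Lowering: no change — [ihobeguz]
/fituboha/:
  1 Intervocalic Voicing: [fituboha] → [fiduboha]
  2 Pre-Liquid Lowering: no change — [fiduboha]
/uzollur/:
  1 Intervocalic Voicing: no change — [uzollur]
  2 Pre-Liquid Lowering: [uzollur] → [uzollor]

[ihobeguz], [fiduboha], [uzollor]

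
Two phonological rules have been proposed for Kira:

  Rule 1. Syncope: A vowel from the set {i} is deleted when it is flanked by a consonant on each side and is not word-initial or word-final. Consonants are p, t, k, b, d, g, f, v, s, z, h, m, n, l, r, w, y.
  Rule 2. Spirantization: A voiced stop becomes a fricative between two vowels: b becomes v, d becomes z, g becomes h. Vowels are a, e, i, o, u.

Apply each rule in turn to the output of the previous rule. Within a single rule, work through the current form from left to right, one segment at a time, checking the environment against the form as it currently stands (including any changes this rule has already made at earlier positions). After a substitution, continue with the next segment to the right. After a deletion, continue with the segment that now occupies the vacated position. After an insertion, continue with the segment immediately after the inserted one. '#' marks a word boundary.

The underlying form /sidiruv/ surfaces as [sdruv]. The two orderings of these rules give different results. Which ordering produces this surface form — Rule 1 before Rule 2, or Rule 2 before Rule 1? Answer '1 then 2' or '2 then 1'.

1 then 2

Order 1 then 2:
  1 Syncope: [sidiruv] → [sdruv]
  2 Spirantization: no change — [sdruv]
  result: [sdruv]
Order 2 then 1:
  2 Spirantization: [sidiruv] → [siziruv]
  1 Syncope: [siziruv] → [szruv]
  result: [szruv]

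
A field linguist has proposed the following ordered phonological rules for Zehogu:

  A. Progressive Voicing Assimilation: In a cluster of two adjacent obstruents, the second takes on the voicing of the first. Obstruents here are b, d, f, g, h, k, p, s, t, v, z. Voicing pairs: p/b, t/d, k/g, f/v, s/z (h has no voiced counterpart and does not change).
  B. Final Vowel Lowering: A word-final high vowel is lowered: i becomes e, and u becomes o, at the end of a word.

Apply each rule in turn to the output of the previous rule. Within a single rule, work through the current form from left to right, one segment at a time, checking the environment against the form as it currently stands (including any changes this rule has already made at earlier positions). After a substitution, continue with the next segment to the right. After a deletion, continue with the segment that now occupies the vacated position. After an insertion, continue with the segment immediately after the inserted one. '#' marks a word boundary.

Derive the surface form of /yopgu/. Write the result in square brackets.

[yopko]

A Progressive Voicing Assimilation: [yopgu] → [yopku]
B Final Vowel Lowering: [yopku] → [yopko]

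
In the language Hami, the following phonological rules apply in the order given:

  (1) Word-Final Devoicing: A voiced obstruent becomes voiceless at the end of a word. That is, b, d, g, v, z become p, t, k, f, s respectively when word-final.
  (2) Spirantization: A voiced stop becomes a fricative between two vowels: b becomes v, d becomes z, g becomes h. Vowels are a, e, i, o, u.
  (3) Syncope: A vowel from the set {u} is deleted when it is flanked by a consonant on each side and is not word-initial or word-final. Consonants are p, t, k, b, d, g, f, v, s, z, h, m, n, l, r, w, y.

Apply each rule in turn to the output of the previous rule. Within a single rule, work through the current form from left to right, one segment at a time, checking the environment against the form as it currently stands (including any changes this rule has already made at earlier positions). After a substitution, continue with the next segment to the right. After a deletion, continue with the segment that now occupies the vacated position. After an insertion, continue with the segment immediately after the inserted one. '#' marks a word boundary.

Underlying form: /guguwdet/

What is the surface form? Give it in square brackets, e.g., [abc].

(1) Word-Final Devoicing: no change — [guguwdet]
(2) Spirantization: [guguwdet] → [guhuwdet]
(3) Syncope: [guhuwdet] → [ghwdet]

[ghwdet]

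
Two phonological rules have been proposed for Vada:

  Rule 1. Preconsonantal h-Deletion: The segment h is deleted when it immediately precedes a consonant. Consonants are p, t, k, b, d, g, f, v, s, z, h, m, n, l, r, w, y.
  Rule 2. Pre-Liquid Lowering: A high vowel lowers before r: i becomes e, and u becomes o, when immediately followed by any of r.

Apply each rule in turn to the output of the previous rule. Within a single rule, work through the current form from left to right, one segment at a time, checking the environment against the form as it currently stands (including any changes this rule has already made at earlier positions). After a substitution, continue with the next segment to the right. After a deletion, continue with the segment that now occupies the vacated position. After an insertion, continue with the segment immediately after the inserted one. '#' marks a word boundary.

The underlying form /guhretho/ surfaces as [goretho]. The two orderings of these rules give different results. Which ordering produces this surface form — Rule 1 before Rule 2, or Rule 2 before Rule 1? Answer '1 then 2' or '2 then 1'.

1 then 2

Order 1 then 2:
  1 Preconsonantal h-Deletion: [guhretho] → [guretho]
  2 Pre-Liquid Lowering: [guretho] → [goretho]
  result: [goretho]
Order 2 then 1:
  2 Pre-Liquid Lowering: no change — [guhretho]
  1 Preconsonantal h-Deletion: [guhretho] → [guretho]
  result: [guretho]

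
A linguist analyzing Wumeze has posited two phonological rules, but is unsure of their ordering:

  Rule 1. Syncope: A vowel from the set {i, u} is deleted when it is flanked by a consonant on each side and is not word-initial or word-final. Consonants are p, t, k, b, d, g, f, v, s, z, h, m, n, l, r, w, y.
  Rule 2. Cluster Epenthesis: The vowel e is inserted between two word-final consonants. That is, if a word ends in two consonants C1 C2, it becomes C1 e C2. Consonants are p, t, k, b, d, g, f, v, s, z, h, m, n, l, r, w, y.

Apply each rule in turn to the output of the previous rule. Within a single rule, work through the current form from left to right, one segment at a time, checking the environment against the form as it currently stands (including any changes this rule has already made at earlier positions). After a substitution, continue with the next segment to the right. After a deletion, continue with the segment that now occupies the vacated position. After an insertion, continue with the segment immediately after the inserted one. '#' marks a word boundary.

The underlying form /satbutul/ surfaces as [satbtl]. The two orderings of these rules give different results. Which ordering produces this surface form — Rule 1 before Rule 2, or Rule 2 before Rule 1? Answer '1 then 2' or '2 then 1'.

Order 1 then 2:
  1 Syncope: [satbutul] → [satbtl]
  2 Cluster Epenthesis: [satbtl] → [satbtel]
  result: [satbtel]
Order 2 then 1:
  2 Cluster Epenthesis: no change — [satbutul]
  1 Syncope: [satbutul] → [satbtl]
  result: [satbtl]

2 then 1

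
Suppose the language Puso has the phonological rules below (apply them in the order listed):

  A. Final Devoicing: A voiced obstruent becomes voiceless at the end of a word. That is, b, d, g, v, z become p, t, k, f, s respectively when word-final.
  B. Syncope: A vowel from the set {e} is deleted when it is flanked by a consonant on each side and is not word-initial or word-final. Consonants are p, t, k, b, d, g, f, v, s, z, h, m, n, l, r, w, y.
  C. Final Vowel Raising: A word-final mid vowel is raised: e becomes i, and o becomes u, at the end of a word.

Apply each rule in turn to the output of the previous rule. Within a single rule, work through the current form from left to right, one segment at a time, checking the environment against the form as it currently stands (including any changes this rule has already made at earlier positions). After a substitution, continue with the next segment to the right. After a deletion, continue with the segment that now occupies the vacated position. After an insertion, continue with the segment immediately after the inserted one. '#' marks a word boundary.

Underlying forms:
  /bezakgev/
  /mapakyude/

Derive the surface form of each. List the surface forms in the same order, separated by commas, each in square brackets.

/bezakgev/:
  A Final Devoicing: [bezakgev] → [bezakgef]
  B Syncope: [bezakgef] → [bzakgf]
  C Final Vowel Raising: no change — [bzakgf]
/mapakyude/:
  A Final Devoicing: no change — [mapakyude]
  B Syncope: no change — [mapakyude]
  C Final Vowel Raising: [mapakyude] → [mapakyudi]

[bzakgf], [mapakyudi]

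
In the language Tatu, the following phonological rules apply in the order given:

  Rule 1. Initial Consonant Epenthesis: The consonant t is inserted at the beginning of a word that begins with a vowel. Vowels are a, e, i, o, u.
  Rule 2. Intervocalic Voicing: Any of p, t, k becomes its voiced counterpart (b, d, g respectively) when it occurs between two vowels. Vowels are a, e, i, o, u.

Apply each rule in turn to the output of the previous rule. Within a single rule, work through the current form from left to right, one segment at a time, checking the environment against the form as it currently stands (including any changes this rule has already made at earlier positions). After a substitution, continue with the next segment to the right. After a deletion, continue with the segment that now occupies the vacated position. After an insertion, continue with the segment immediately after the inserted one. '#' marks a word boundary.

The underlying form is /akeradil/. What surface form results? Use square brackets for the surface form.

Rule 1 Initial Consonant Epenthesis: [akeradil] → [takeradil]
Rule 2 Intervocalic Voicing: [takeradil] → [tageradil]

[tageradil]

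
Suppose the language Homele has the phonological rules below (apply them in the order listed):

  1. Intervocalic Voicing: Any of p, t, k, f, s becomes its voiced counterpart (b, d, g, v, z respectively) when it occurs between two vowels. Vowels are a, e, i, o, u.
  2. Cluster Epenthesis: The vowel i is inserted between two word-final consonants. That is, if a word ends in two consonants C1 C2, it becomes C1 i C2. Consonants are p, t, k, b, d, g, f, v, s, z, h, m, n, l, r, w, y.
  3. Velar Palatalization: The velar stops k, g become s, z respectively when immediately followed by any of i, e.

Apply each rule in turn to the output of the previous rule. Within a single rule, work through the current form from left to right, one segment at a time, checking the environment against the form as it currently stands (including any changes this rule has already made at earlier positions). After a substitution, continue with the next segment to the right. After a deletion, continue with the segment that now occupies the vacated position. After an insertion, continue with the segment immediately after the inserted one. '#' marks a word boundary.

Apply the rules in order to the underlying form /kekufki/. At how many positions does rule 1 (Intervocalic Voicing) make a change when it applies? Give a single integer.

1

1 Intervocalic Voicing: [kekufki] → [kegufki]
2 Cluster Epenthesis: no change — [kegufki]
3 Velar Palatalization: [kegufki] → [segufsi]
Rule 1 changed 1 position(s).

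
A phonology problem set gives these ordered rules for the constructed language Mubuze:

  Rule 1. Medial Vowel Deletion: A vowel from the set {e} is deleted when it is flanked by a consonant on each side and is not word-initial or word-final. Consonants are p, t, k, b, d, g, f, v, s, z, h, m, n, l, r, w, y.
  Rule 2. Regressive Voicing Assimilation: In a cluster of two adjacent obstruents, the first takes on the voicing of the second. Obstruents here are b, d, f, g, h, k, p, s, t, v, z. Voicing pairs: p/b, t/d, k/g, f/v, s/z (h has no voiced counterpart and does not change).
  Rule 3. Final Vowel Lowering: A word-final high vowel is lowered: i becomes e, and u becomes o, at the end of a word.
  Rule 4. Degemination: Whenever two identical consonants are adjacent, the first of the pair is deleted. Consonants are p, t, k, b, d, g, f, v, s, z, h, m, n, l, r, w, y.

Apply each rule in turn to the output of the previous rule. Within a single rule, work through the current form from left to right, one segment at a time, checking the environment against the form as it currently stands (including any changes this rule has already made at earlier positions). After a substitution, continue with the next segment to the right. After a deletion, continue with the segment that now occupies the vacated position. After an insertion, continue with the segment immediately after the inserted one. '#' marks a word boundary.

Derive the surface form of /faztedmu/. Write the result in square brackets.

[fasdmo]

Rule 1 Medial Vowel Deletion: [faztedmu] → [faztdmu]
Rule 2 Regressive Voicing Assimilation: [faztdmu] → [fasddmu]
Rule 3 Final Vowel Lowering: [fasddmu] → [fasddmo]
Rule 4 Degemination: [fasddmo] → [fasdmo]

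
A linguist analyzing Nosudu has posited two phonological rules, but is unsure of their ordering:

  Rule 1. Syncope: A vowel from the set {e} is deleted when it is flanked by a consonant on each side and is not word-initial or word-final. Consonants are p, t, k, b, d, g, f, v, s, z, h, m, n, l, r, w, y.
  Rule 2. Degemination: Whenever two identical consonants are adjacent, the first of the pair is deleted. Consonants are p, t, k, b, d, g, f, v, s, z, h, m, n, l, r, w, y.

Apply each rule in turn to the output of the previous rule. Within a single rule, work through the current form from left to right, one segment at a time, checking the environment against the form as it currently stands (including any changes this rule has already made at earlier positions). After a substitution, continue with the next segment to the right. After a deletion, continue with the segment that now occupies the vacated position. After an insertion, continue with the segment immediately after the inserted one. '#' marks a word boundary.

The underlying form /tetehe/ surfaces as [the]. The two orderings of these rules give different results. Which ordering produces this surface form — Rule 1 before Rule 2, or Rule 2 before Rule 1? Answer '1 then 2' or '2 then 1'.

1 then 2

Order 1 then 2:
  1 Syncope: [tetehe] → [tthe]
  2 Degemination: [tthe] → [the]
  result: [the]
Order 2 then 1:
  2 Degemination: no change — [tetehe]
  1 Syncope: [tetehe] → [tthe]
  result: [tthe]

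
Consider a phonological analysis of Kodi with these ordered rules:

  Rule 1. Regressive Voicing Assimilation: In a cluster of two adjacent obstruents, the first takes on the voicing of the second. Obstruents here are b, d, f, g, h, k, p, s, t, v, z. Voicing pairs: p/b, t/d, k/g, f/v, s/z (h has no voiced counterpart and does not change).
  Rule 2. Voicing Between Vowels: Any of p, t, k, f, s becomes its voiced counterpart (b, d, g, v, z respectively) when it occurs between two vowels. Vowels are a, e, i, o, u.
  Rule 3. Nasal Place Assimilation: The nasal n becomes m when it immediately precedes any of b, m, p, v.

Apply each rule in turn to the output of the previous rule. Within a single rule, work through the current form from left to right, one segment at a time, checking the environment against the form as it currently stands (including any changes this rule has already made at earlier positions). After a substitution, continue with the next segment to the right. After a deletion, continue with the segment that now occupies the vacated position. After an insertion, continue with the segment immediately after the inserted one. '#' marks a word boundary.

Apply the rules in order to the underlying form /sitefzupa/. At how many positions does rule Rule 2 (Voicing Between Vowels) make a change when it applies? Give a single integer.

Rule 1 Regressive Voicing Assimilation: [sitefzupa] → [sitevzupa]
Rule 2 Voicing Between Vowels: [sitevzupa] → [sidevzuba]
Rule 3 Nasal Place Assimilation: no change — [sidevzuba]
Rule Rule 2 changed 2 position(s).

2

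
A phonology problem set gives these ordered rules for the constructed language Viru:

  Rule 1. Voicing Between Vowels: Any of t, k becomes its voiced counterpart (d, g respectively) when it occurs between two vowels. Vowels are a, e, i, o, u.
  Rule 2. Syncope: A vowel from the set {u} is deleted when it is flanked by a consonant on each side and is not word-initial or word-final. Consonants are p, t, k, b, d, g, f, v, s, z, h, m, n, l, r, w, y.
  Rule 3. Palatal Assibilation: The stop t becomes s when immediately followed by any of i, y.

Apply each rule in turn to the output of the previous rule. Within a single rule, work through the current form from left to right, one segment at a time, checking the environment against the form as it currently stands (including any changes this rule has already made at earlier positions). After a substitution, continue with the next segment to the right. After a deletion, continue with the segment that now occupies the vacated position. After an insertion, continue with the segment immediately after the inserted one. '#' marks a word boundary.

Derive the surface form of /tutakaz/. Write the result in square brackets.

[tdagaz]

Rule 1 Voicing Between Vowels: [tutakaz] → [tudagaz]
Rule 2 Syncope: [tudagaz] → [tdagaz]
Rule 3 Palatal Assibilation: no change — [tdagaz]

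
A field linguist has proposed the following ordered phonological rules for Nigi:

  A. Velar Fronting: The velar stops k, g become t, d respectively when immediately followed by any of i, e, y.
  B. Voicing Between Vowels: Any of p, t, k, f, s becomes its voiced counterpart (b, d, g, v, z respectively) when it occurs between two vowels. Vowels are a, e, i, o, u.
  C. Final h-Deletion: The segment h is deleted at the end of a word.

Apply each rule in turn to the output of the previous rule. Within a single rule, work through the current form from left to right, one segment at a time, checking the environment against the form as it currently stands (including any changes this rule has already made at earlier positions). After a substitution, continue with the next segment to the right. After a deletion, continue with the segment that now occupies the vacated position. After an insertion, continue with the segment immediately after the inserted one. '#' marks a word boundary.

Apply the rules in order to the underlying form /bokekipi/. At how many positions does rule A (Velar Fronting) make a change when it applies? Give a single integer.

A Velar Fronting: [bokekipi] → [botetipi]
B Voicing Between Vowels: [botetipi] → [bodedibi]
C Final h-Deletion: no change — [bodedibi]
Rule A changed 2 position(s).

2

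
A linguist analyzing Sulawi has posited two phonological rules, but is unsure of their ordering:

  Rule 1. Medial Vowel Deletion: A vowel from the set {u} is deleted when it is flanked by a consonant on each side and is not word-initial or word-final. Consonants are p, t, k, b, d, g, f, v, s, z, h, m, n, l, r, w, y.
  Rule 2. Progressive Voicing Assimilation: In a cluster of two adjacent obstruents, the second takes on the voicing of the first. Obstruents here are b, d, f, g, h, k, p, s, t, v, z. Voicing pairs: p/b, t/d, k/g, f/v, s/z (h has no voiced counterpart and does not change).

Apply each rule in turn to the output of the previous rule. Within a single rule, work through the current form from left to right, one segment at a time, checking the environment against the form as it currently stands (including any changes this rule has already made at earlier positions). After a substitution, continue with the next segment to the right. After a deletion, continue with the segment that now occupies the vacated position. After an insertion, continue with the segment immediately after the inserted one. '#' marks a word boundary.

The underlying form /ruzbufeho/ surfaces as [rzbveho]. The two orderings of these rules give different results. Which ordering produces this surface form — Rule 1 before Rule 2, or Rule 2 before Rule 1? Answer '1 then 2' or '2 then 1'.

Order 1 then 2:
  1 Medial Vowel Deletion: [ruzbufeho] → [rzbfeho]
  2 Progressive Voicing Assimilation: [rzbfeho] → [rzbveho]
  result: [rzbveho]
Order 2 then 1:
  2 Progressive Voicing Assimilation: no change — [ruzbufeho]
  1 Medial Vowel Deletion: [ruzbufeho] → [rzbfeho]
  result: [rzbfeho]

1 then 2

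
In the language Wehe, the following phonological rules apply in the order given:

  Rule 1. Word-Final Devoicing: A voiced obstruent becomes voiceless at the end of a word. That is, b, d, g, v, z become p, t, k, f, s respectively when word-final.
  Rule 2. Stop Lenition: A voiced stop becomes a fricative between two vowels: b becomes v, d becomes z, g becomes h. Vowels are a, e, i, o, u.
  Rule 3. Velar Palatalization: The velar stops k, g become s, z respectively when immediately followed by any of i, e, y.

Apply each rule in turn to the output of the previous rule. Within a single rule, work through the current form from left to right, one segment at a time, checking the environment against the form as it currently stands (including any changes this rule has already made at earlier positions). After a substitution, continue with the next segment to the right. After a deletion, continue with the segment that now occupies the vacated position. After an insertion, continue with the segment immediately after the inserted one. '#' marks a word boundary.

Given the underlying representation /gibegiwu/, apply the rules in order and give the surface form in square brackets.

Rule 1 Word-Final Devoicing: no change — [gibegiwu]
Rule 2 Stop Lenition: [gibegiwu] → [givehiwu]
Rule 3 Velar Palatalization: [givehiwu] → [zivehiwu]

[zivehiwu]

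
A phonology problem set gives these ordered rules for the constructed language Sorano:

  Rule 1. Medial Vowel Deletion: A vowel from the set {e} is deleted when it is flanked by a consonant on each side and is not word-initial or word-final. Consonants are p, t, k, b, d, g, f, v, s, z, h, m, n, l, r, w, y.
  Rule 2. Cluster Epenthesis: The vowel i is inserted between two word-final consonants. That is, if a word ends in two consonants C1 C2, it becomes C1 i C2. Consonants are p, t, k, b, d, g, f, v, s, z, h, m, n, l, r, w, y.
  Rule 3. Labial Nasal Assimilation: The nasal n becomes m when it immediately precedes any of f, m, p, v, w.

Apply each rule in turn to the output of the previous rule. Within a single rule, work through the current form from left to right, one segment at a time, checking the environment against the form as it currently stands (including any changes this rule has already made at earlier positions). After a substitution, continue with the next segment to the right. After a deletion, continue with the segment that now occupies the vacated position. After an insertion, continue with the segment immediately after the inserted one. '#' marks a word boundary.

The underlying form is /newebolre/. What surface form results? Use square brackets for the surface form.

Rule 1 Medial Vowel Deletion: [newebolre] → [nwbolre]
Rule 2 Cluster Epenthesis: no change — [nwbolre]
Rule 3 Labial Nasal Assimilation: [nwbolre] → [mwbolre]

[mwbolre]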